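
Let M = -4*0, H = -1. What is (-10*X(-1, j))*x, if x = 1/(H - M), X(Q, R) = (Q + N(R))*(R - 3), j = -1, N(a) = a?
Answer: 80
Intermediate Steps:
M = 0
X(Q, R) = (-3 + R)*(Q + R) (X(Q, R) = (Q + R)*(R - 3) = (Q + R)*(-3 + R) = (-3 + R)*(Q + R))
x = -1 (x = 1/(-1 - 1*0) = 1/(-1 + 0) = 1/(-1) = -1)
(-10*X(-1, j))*x = -10*((-1)² - 3*(-1) - 3*(-1) - 1*(-1))*(-1) = -10*(1 + 3 + 3 + 1)*(-1) = -10*8*(-1) = -80*(-1) = 80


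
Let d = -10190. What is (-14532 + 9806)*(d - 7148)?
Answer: 81939388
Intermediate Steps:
(-14532 + 9806)*(d - 7148) = (-14532 + 9806)*(-10190 - 7148) = -4726*(-17338) = 81939388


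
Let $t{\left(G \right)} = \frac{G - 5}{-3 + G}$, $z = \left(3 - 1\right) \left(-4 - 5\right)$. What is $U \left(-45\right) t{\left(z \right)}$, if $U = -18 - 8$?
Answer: $\frac{8970}{7} \approx 1281.4$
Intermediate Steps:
$z = -18$ ($z = 2 \left(-9\right) = -18$)
$t{\left(G \right)} = \frac{-5 + G}{-3 + G}$
$U = -26$
$U \left(-45\right) t{\left(z \right)} = \left(-26\right) \left(-45\right) \frac{-5 - 18}{-3 - 18} = 1170 \frac{1}{-21} \left(-23\right) = 1170 \left(\left(- \frac{1}{21}\right) \left(-23\right)\right) = 1170 \cdot \frac{23}{21} = \frac{8970}{7}$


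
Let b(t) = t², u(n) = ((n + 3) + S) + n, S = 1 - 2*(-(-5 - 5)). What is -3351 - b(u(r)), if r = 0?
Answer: -3607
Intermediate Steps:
S = -19 (S = 1 - 2*(-1*(-10)) = 1 - 2*10 = 1 - 1*20 = 1 - 20 = -19)
u(n) = -16 + 2*n (u(n) = ((n + 3) - 19) + n = ((3 + n) - 19) + n = (-16 + n) + n = -16 + 2*n)
-3351 - b(u(r)) = -3351 - (-16 + 2*0)² = -3351 - (-16 + 0)² = -3351 - 1*(-16)² = -3351 - 1*256 = -3351 - 256 = -3607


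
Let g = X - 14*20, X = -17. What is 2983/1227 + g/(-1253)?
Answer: 4102118/1537431 ≈ 2.6682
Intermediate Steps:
g = -297 (g = -17 - 14*20 = -17 - 280 = -297)
2983/1227 + g/(-1253) = 2983/1227 - 297/(-1253) = 2983*(1/1227) - 297*(-1/1253) = 2983/1227 + 297/1253 = 4102118/1537431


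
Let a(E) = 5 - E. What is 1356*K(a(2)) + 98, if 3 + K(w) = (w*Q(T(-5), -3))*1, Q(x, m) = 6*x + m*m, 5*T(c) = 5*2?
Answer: 81458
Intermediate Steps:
T(c) = 2 (T(c) = (5*2)/5 = (⅕)*10 = 2)
Q(x, m) = m² + 6*x (Q(x, m) = 6*x + m² = m² + 6*x)
K(w) = -3 + 21*w (K(w) = -3 + (w*((-3)² + 6*2))*1 = -3 + (w*(9 + 12))*1 = -3 + (w*21)*1 = -3 + (21*w)*1 = -3 + 21*w)
1356*K(a(2)) + 98 = 1356*(-3 + 21*(5 - 1*2)) + 98 = 1356*(-3 + 21*(5 - 2)) + 98 = 1356*(-3 + 21*3) + 98 = 1356*(-3 + 63) + 98 = 1356*60 + 98 = 81360 + 98 = 81458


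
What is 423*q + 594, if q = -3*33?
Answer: -41283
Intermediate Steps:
q = -99
423*q + 594 = 423*(-99) + 594 = -41877 + 594 = -41283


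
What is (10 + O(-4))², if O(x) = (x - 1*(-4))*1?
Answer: 100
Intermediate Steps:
O(x) = 4 + x (O(x) = (x + 4)*1 = (4 + x)*1 = 4 + x)
(10 + O(-4))² = (10 + (4 - 4))² = (10 + 0)² = 10² = 100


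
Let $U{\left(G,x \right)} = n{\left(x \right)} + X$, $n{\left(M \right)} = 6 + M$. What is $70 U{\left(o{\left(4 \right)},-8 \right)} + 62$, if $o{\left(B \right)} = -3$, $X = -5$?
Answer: $-428$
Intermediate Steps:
$U{\left(G,x \right)} = 1 + x$ ($U{\left(G,x \right)} = \left(6 + x\right) - 5 = 1 + x$)
$70 U{\left(o{\left(4 \right)},-8 \right)} + 62 = 70 \left(1 - 8\right) + 62 = 70 \left(-7\right) + 62 = -490 + 62 = -428$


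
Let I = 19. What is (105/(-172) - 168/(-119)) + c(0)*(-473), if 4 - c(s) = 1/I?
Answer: -103684383/55556 ≈ -1866.3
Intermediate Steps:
c(s) = 75/19 (c(s) = 4 - 1/19 = 75/19)
(105/(-172) - 168/(-119)) + c(0)*(-473) = (105/(-172) - 168/(-119)) + (75/19)*(-473) = (105*(-1/172) - 168*(-1/119)) - 35475/19 = (-105/172 + 24/17) - 35475/19 = 2343/2924 - 35475/19 = -103684383/55556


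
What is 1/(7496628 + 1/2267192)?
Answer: 2267192/16996295028577 ≈ 1.3339e-7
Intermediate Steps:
1/(7496628 + 1/2267192) = 1/(16996295028577/2267192) = 2267192/16996295028577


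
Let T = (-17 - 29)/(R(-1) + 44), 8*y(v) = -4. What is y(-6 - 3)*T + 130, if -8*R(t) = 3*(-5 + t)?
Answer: 24142/185 ≈ 130.50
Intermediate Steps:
R(t) = 15/8 - 3*t/8 (R(t) = -3*(-5 + t)/8 = -(-15 + 3*t)/8 = 15/8 - 3*t/8)
y(v) = -½ (y(v) = (⅛)*(-4) = -½)
T = -184/185 (T = (-17 - 29)/((15/8 - 3/8*(-1)) + 44) = -46/((15/8 + 3/8) + 44) = -46/(9/4 + 44) = -46/185/4 = -46*4/185 = -184/185 ≈ -0.99459)
y(-6 - 3)*T + 130 = -½*(-184/185) + 130 = 92/185 + 130 = 24142/185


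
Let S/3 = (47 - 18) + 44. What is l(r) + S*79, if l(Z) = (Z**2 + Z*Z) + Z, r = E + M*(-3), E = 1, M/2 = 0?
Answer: 17304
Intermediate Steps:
M = 0 (M = 2*0 = 0)
S = 219 (S = 3*((47 - 18) + 44) = 3*(29 + 44) = 3*73 = 219)
r = 1 (r = 1 + 0*(-3) = 1 + 0 = 1)
l(Z) = Z + 2*Z**2 (l(Z) = (Z**2 + Z**2) + Z = 2*Z**2 + Z = Z + 2*Z**2)
l(r) + S*79 = 1*(1 + 2*1) + 219*79 = 1*(1 + 2) + 17301 = 1*3 + 17301 = 3 + 17301 = 17304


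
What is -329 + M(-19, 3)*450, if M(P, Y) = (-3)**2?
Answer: 3721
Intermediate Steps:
M(P, Y) = 9
-329 + M(-19, 3)*450 = -329 + 9*450 = -329 + 4050 = 3721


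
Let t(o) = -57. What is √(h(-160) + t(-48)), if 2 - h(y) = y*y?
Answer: I*√25655 ≈ 160.17*I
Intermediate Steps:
h(y) = 2 - y² (h(y) = 2 - y*y = 2 - y²)
√(h(-160) + t(-48)) = √((2 - 1*(-160)²) - 57) = √((2 - 1*25600) - 57) = √((2 - 25600) - 57) = √(-25598 - 57) = √(-25655) = I*√25655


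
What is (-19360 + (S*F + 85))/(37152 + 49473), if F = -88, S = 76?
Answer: -3709/12375 ≈ -0.29972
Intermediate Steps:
(-19360 + (S*F + 85))/(37152 + 49473) = (-19360 + (76*(-88) + 85))/(37152 + 49473) = (-19360 + (-6688 + 85))/86625 = (-19360 - 6603)*(1/86625) = -25963*1/86625 = -3709/12375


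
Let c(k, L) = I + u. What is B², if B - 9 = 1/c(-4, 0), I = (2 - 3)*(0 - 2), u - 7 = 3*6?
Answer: 59536/729 ≈ 81.668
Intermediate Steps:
u = 25 (u = 7 + 3*6 = 7 + 18 = 25)
I = 2 (I = -1*(-2) = 2)
c(k, L) = 27 (c(k, L) = 2 + 25 = 27)
B = 244/27 (B = 9 + 1/27 = 244/27 ≈ 9.0370)
B² = (244/27)² = 59536/729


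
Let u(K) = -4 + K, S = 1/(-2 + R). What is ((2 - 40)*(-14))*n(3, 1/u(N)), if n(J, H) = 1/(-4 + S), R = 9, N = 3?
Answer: -3724/27 ≈ -137.93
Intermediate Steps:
S = ⅐ (S = 1/(-2 + 9) = 1/7 = ⅐ ≈ 0.14286)
n(J, H) = -7/27 (n(J, H) = 1/(-4 + ⅐) = 1/(-27/7) = -7/27)
((2 - 40)*(-14))*n(3, 1/u(N)) = ((2 - 40)*(-14))*(-7/27) = -38*(-14)*(-7/27) = 532*(-7/27) = -3724/27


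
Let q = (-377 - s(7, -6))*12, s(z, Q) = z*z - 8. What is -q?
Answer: 5016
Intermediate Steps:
s(z, Q) = -8 + z² (s(z, Q) = z² - 8 = -8 + z²)
q = -5016 (q = (-377 - (-8 + 7²))*12 = (-377 - (-8 + 49))*12 = (-377 - 1*41)*12 = (-377 - 41)*12 = -418*12 = -5016)
-q = -1*(-5016) = 5016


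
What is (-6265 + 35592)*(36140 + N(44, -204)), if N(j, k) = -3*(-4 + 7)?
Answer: 1059613837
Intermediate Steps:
N(j, k) = -9 (N(j, k) = -3*3 = -9)
(-6265 + 35592)*(36140 + N(44, -204)) = (-6265 + 35592)*(36140 - 9) = 29327*36131 = 1059613837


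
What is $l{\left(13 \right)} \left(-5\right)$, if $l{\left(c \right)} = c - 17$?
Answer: $20$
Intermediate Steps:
$l{\left(c \right)} = -17 + c$ ($l{\left(c \right)} = c - 17 = -17 + c$)
$l{\left(13 \right)} \left(-5\right) = \left(-17 + 13\right) \left(-5\right) = \left(-4\right) \left(-5\right) = 20$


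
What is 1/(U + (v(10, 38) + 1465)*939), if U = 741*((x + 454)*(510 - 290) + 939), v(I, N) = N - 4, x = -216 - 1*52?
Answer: 1/32425080 ≈ 3.0840e-8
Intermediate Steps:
x = -268 (x = -216 - 52 = -268)
v(I, N) = -4 + N
U = 31017519 (U = 741*((-268 + 454)*(510 - 290) + 939) = 741*(186*220 + 939) = 741*(40920 + 939) = 741*41859 = 31017519)
1/(U + (v(10, 38) + 1465)*939) = 1/(31017519 + ((-4 + 38) + 1465)*939) = 1/(31017519 + (34 + 1465)*939) = 1/(31017519 + 1499*939) = 1/(31017519 + 1407561) = 1/32425080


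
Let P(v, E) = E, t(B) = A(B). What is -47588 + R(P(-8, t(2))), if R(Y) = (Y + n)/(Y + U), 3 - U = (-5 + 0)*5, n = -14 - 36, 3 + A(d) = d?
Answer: -428309/9 ≈ -47590.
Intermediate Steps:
A(d) = -3 + d
t(B) = -3 + B
n = -50
U = 28 (U = 3 - (-5 + 0)*5 = 3 - (-5)*5 = 3 - 1*(-25) = 3 + 25 = 28)
R(Y) = (-50 + Y)/(28 + Y) (R(Y) = (Y - 50)/(Y + 28) = (-50 + Y)/(28 + Y))
-47588 + R(P(-8, t(2))) = -47588 + (-50 + (-3 + 2))/(28 + (-3 + 2)) = -47588 + (-50 - 1)/(28 - 1) = -47588 - 51/27 = -47588 + (1/27)*(-51) = -47588 - 17/9 = -428309/9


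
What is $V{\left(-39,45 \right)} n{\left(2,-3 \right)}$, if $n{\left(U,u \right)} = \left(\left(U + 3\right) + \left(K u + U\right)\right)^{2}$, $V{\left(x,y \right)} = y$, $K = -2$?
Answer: $7605$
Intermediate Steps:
$n{\left(U,u \right)} = \left(3 - 2 u + 2 U\right)^{2}$ ($n{\left(U,u \right)} = \left(\left(U + 3\right) + \left(- 2 u + U\right)\right)^{2} = \left(\left(3 + U\right) + \left(U - 2 u\right)\right)^{2} = \left(3 - 2 u + 2 U\right)^{2}$)
$V{\left(-39,45 \right)} n{\left(2,-3 \right)} = 45 \left(3 - -6 + 2 \cdot 2\right)^{2} = 45 \left(3 + 6 + 4\right)^{2} = 45 \cdot 13^{2} = 45 \cdot 169 = 7605$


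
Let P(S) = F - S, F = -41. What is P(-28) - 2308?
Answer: -2321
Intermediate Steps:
P(S) = -41 - S
P(-28) - 2308 = (-41 - 1*(-28)) - 2308 = (-41 + 28) - 2308 = -13 - 2308 = -2321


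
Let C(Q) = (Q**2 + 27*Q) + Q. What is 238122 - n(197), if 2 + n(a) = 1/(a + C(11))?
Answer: 149065623/626 ≈ 2.3812e+5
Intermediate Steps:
C(Q) = Q**2 + 28*Q
n(a) = -2 + 1/(429 + a) (n(a) = -2 + 1/(a + 11*(28 + 11)) = -2 + 1/(a + 11*39) = -2 + 1/(a + 429) = -2 + 1/(429 + a))
238122 - n(197) = 238122 - (-857 - 2*197)/(429 + 197) = 238122 - (-857 - 394)/626 = 238122 - (-1251)/626 = 238122 - 1*(-1251/626) = 238122 + 1251/626 = 149065623/626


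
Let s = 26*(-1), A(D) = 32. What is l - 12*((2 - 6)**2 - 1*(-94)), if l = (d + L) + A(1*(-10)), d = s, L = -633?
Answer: -1947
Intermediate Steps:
s = -26
d = -26
l = -627 (l = (-26 - 633) + 32 = -659 + 32 = -627)
l - 12*((2 - 6)**2 - 1*(-94)) = -627 - 12*((2 - 6)**2 - 1*(-94)) = -627 - 12*((-4)**2 + 94) = -627 - 12*(16 + 94) = -627 - 12*110 = -627 - 1320 = -1947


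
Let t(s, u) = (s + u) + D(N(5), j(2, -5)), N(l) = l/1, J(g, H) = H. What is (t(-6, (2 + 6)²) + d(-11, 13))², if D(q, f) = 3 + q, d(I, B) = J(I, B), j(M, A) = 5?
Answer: 6241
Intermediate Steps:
d(I, B) = B
N(l) = l (N(l) = l*1 = l)
t(s, u) = 8 + s + u (t(s, u) = (s + u) + (3 + 5) = (s + u) + 8 = 8 + s + u)
(t(-6, (2 + 6)²) + d(-11, 13))² = ((8 - 6 + (2 + 6)²) + 13)² = ((8 - 6 + 8²) + 13)² = ((8 - 6 + 64) + 13)² = (66 + 13)² = 79² = 6241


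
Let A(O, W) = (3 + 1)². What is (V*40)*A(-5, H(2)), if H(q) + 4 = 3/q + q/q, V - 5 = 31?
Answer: 23040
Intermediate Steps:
V = 36 (V = 5 + 31 = 36)
H(q) = -3 + 3/q (H(q) = -4 + (3/q + q/q) = -4 + (3/q + 1) = -4 + (1 + 3/q) = -3 + 3/q)
A(O, W) = 16 (A(O, W) = 4² = 16)
(V*40)*A(-5, H(2)) = (36*40)*16 = 1440*16 = 23040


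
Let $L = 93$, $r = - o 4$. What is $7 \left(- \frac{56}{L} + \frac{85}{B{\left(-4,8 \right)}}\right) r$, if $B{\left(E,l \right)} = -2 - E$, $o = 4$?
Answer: $- \frac{436408}{93} \approx -4692.6$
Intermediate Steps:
$r = -16$ ($r = \left(-1\right) 4 \cdot 4 = \left(-4\right) 4 = -16$)
$7 \left(- \frac{56}{L} + \frac{85}{B{\left(-4,8 \right)}}\right) r = 7 \left(- \frac{56}{93} + \frac{85}{-2 - -4}\right) \left(-16\right) = 7 \left(\left(-56\right) \frac{1}{93} + \frac{85}{-2 + 4}\right) \left(-16\right) = 7 \left(- \frac{56}{93} + \frac{85}{2}\right) \left(-16\right) = 7 \cdot \frac{7793}{186} \left(-16\right) = \frac{54551}{186} \left(-16\right) = - \frac{436408}{93}$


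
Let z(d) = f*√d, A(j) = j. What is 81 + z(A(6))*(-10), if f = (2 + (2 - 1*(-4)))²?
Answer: 81 - 640*√6 ≈ -1486.7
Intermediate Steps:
f = 64 (f = (2 + (2 + 4))² = (2 + 6)² = 8² = 64)
z(d) = 64*√d
81 + z(A(6))*(-10) = 81 + (64*√6)*(-10) = 81 - 640*√6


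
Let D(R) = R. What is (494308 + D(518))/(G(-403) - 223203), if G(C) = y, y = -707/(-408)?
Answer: -201889008/91066117 ≈ -2.2169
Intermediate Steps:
y = 707/408 (y = -707*(-1/408) = 707/408 ≈ 1.7328)
G(C) = 707/408
(494308 + D(518))/(G(-403) - 223203) = (494308 + 518)/(707/408 - 223203) = 494826/(-91066117/408) = 494826*(-408/91066117) = -201889008/91066117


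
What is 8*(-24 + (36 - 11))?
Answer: 8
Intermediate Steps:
8*(-24 + (36 - 11)) = 8*(-24 + 25) = 8*1 = 8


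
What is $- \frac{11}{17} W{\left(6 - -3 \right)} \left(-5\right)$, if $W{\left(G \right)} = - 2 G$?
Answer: $- \frac{990}{17} \approx -58.235$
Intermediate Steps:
$- \frac{11}{17} W{\left(6 - -3 \right)} \left(-5\right) = - \frac{11}{17} \left(- 2 \left(6 - -3\right)\right) \left(-5\right) = \left(-11\right) \frac{1}{17} \left(- 2 \left(6 + 3\right)\right) \left(-5\right) = - \frac{11 \left(\left(-2\right) 9\right)}{17} \left(-5\right) = \left(- \frac{11}{17}\right) \left(-18\right) \left(-5\right) = \frac{198}{17} \left(-5\right) = - \frac{990}{17}$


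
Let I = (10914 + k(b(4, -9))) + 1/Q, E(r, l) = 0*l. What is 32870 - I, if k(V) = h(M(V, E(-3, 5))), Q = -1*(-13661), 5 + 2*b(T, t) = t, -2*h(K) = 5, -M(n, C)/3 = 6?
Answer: 599950135/27322 ≈ 21959.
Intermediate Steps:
E(r, l) = 0
M(n, C) = -18 (M(n, C) = -3*6 = -18)
h(K) = -5/2 (h(K) = -½*5 = -5/2)
b(T, t) = -5/2 + t/2
Q = 13661
k(V) = -5/2
I = 298124005/27322 (I = (10914 - 5/2) + 1/13661 = 21823/2 + 1/13661 = 298124005/27322 ≈ 10912.)
32870 - I = 32870 - 1*298124005/27322 = 32870 - 298124005/27322 = 599950135/27322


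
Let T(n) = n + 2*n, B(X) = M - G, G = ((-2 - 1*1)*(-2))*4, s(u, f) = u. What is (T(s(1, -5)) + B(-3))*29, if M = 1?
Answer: -580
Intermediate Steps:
G = 24 (G = ((-2 - 1)*(-2))*4 = -3*(-2)*4 = 6*4 = 24)
B(X) = -23 (B(X) = 1 - 1*24 = 1 - 24 = -23)
T(n) = 3*n
(T(s(1, -5)) + B(-3))*29 = (3*1 - 23)*29 = (3 - 23)*29 = -20*29 = -580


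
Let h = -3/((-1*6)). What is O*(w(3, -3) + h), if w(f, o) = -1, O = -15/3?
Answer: 5/2 ≈ 2.5000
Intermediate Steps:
O = -5 (O = -15*⅓ = -5)
h = ½ (h = -3/(-6) = -3*(-⅙) = ½ ≈ 0.50000)
O*(w(3, -3) + h) = -5*(-1 + ½) = -5*(-½) = 5/2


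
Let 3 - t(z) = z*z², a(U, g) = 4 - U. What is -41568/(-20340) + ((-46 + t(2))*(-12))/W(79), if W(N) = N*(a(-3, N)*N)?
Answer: 152369108/74049465 ≈ 2.0577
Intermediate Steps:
t(z) = 3 - z³ (t(z) = 3 - z*z² = 3 - z³)
W(N) = 7*N² (W(N) = N*((4 - 1*(-3))*N) = N*((4 + 3)*N) = N*(7*N) = 7*N²)
-41568/(-20340) + ((-46 + t(2))*(-12))/W(79) = -41568/(-20340) + ((-46 + (3 - 1*2³))*(-12))/((7*79²)) = -41568*(-1/20340) + ((-46 + (3 - 1*8))*(-12))/((7*6241)) = 3464/1695 + ((-46 + (3 - 8))*(-12))/43687 = 3464/1695 + ((-46 - 5)*(-12))*(1/43687) = 3464/1695 - 51*(-12)*(1/43687) = 3464/1695 + 612*(1/43687) = 3464/1695 + 612/43687 = 152369108/74049465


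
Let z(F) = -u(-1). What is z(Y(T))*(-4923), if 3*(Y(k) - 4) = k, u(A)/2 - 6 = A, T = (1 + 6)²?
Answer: 49230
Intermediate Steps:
T = 49 (T = 7² = 49)
u(A) = 12 + 2*A
Y(k) = 4 + k/3
z(F) = -10 (z(F) = -(12 + 2*(-1)) = -(12 - 2) = -1*10 = -10)
z(Y(T))*(-4923) = -10*(-4923) = 49230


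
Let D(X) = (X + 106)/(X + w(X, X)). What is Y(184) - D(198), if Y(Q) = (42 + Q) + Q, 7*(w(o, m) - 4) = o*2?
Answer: 369986/905 ≈ 408.82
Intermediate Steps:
w(o, m) = 4 + 2*o/7 (w(o, m) = 4 + (o*2)/7 = 4 + (2*o)/7 = 4 + 2*o/7)
Y(Q) = 42 + 2*Q
D(X) = (106 + X)/(4 + 9*X/7) (D(X) = (X + 106)/(X + (4 + 2*X/7)) = (106 + X)/(4 + 9*X/7))
Y(184) - D(198) = (42 + 2*184) - 7*(106 + 198)/(28 + 9*198) = (42 + 368) - 7*304/(28 + 1782) = 410 - 7*304/1810 = 410 - 1*1064/905 = 410 - 1064/905 = 369986/905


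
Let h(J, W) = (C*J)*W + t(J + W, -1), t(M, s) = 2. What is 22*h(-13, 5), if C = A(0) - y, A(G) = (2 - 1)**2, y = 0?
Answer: -1386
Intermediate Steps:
A(G) = 1 (A(G) = 1**2 = 1)
C = 1 (C = 1 - 1*0 = 1 + 0 = 1)
h(J, W) = 2 + J*W (h(J, W) = (1*J)*W + 2 = J*W + 2 = 2 + J*W)
22*h(-13, 5) = 22*(2 - 13*5) = 22*(2 - 65) = 22*(-63) = -1386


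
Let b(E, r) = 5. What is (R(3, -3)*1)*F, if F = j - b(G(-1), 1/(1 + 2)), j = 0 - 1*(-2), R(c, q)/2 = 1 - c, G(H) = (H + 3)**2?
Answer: 12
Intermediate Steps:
G(H) = (3 + H)**2
R(c, q) = 2 - 2*c (R(c, q) = 2*(1 - c) = 2 - 2*c)
j = 2 (j = 0 + 2 = 2)
F = -3 (F = 2 - 1*5 = 2 - 5 = -3)
(R(3, -3)*1)*F = ((2 - 2*3)*1)*(-3) = ((2 - 6)*1)*(-3) = -4*1*(-3) = -4*(-3) = 12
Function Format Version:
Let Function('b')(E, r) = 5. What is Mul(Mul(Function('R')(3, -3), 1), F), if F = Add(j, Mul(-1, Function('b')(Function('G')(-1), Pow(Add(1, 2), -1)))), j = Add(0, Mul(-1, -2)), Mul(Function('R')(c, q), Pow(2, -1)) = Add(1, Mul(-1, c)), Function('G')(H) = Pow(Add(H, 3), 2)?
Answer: 12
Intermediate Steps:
Function('G')(H) = Pow(Add(3, H), 2)
Function('R')(c, q) = Add(2, Mul(-2, c)) (Function('R')(c, q) = Mul(2, Add(1, Mul(-1, c))) = Add(2, Mul(-2, c)))
j = 2 (j = Add(0, 2) = 2)
F = -3 (F = Add(2, Mul(-1, 5)) = Add(2, -5) = -3)
Mul(Mul(Function('R')(3, -3), 1), F) = Mul(Mul(Add(2, Mul(-2, 3)), 1), -3) = Mul(Mul(Add(2, -6), 1), -3) = Mul(Mul(-4, 1), -3) = Mul(-4, -3) = 12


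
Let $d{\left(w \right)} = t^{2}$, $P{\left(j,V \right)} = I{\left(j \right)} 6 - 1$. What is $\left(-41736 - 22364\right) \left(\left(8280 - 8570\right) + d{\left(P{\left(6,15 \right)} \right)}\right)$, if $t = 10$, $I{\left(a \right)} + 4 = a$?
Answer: $12179000$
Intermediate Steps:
$I{\left(a \right)} = -4 + a$
$P{\left(j,V \right)} = -25 + 6 j$ ($P{\left(j,V \right)} = \left(-4 + j\right) 6 - 1 = \left(-24 + 6 j\right) - 1 = -25 + 6 j$)
$d{\left(w \right)} = 100$ ($d{\left(w \right)} = 10^{2} = 100$)
$\left(-41736 - 22364\right) \left(\left(8280 - 8570\right) + d{\left(P{\left(6,15 \right)} \right)}\right) = \left(-41736 - 22364\right) \left(\left(8280 - 8570\right) + 100\right) = - 64100 \left(\left(8280 - 8570\right) + 100\right) = - 64100 \left(-290 + 100\right) = \left(-64100\right) \left(-190\right) = 12179000$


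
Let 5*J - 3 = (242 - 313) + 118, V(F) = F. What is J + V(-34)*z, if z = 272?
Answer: -9238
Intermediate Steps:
J = 10 (J = ⅗ + ((242 - 313) + 118)/5 = ⅗ + (-71 + 118)/5 = ⅗ + (⅕)*47 = ⅗ + 47/5 = 10)
J + V(-34)*z = 10 - 34*272 = 10 - 9248 = -9238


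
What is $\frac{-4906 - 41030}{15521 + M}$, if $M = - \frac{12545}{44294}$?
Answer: $- \frac{2034689184}{687474629} \approx -2.9597$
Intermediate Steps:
$M = - \frac{12545}{44294}$ ($M = \left(-12545\right) \frac{1}{44294} = - \frac{12545}{44294} \approx -0.28322$)
$\frac{-4906 - 41030}{15521 + M} = \frac{-4906 - 41030}{15521 - \frac{12545}{44294}} = - \frac{45936}{\frac{687474629}{44294}} = \left(-45936\right) \frac{44294}{687474629} = - \frac{2034689184}{687474629}$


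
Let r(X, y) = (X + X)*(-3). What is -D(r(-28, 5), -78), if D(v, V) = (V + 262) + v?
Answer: -352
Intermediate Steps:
r(X, y) = -6*X (r(X, y) = (2*X)*(-3) = -6*X)
D(v, V) = 262 + V + v (D(v, V) = (262 + V) + v = 262 + V + v)
-D(r(-28, 5), -78) = -(262 - 78 - 6*(-28)) = -(262 - 78 + 168) = -1*352 = -352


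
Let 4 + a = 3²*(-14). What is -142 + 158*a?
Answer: -20682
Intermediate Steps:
a = -130 (a = -4 + 3²*(-14) = -4 + 9*(-14) = -4 - 126 = -130)
-142 + 158*a = -142 + 158*(-130) = -142 - 20540 = -20682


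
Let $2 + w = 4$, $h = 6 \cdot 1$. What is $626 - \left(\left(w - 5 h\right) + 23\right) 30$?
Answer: $776$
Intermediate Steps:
$h = 6$
$w = 2$ ($w = -2 + 4 = 2$)
$626 - \left(\left(w - 5 h\right) + 23\right) 30 = 626 - \left(\left(2 - 30\right) + 23\right) 30 = 626 - \left(-28 + 23\right) 30 = 626 - \left(-5\right) 30 = 626 - -150 = 626 + 150 = 776$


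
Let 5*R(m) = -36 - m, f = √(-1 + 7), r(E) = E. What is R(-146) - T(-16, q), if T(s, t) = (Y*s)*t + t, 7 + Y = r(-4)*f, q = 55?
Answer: -6193 - 3520*√6 ≈ -14815.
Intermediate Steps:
f = √6 ≈ 2.4495
Y = -7 - 4*√6 ≈ -16.798
R(m) = -36/5 - m/5 (R(m) = (-36 - m)/5 = -36/5 - m/5)
T(s, t) = t + s*t*(-7 - 4*√6) (T(s, t) = ((-7 - 4*√6)*s)*t + t = (s*(-7 - 4*√6))*t + t = s*t*(-7 - 4*√6) + t = t + s*t*(-7 - 4*√6))
R(-146) - T(-16, q) = (-36/5 - ⅕*(-146)) - 55*(1 - 1*(-16)*(7 + 4*√6)) = (-36/5 + 146/5) - 55*(1 + (112 + 64*√6)) = 22 - 55*(113 + 64*√6) = 22 - (6215 + 3520*√6) = 22 + (-6215 - 3520*√6) = -6193 - 3520*√6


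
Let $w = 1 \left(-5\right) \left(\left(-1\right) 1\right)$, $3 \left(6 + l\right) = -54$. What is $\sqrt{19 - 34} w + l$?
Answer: $-24 + 5 i \sqrt{15} \approx -24.0 + 19.365 i$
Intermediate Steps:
$l = -24$ ($l = -6 + \frac{1}{3} \left(-54\right) = -6 - 18 = -24$)
$w = 5$ ($w = \left(-5\right) \left(-1\right) = 5$)
$\sqrt{19 - 34} w + l = \sqrt{19 - 34} \cdot 5 - 24 = \sqrt{-15} \cdot 5 - 24 = i \sqrt{15} \cdot 5 - 24 = 5 i \sqrt{15} - 24 = -24 + 5 i \sqrt{15}$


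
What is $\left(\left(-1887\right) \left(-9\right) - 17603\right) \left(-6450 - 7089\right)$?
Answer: $8394180$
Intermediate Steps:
$\left(\left(-1887\right) \left(-9\right) - 17603\right) \left(-6450 - 7089\right) = \left(16983 - 17603\right) \left(-13539\right) = \left(-620\right) \left(-13539\right) = 8394180$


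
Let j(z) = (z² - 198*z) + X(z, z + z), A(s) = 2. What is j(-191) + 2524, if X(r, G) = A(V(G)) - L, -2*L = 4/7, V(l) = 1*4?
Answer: 537777/7 ≈ 76825.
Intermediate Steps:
V(l) = 4
L = -2/7 ≈ -0.28571
X(r, G) = 16/7 (X(r, G) = 2 - 1*(-2/7) = 2 + 2/7 = 16/7)
j(z) = 16/7 + z² - 198*z (j(z) = (z² - 198*z) + 16/7 = 16/7 + z² - 198*z)
j(-191) + 2524 = (16/7 + (-191)² - 198*(-191)) + 2524 = (16/7 + 36481 + 37818) + 2524 = 520109/7 + 2524 = 537777/7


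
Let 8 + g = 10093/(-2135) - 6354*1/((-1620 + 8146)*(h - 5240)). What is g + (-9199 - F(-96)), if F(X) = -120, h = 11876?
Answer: -2859238667357/314487940 ≈ -9091.7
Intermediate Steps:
g = -4002660097/314487940 (g = -8 + (10093/(-2135) - 6354*1/((-1620 + 8146)*(11876 - 5240))) = -8 + (10093*(-1/2135) - 6354/(6526*6636)) = -8 + (-10093/2135 - 6354/43306536) = -8 + (-10093/2135 - 6354*1/43306536) = -8 + (-10093/2135 - 1059/7217756) = -8 - 1486756577/314487940 = -4002660097/314487940 ≈ -12.728)
g + (-9199 - F(-96)) = -4002660097/314487940 + (-9199 - 1*(-120)) = -4002660097/314487940 + (-9199 + 120) = -4002660097/314487940 - 9079 = -2859238667357/314487940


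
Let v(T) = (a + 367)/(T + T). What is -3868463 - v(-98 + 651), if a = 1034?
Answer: -4278521479/1106 ≈ -3.8685e+6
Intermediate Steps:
v(T) = 1401/(2*T) (v(T) = (1034 + 367)/(T + T) = 1401/((2*T)) = 1401*(1/(2*T)) = 1401/(2*T))
-3868463 - v(-98 + 651) = -3868463 - 1401/(2*(-98 + 651)) = -3868463 - 1401/(2*553) = -3868463 - 1*1401/1106 = -3868463 - 1401/1106 = -4278521479/1106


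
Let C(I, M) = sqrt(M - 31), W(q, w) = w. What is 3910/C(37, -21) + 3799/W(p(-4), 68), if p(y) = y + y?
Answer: 3799/68 - 1955*I*sqrt(13)/13 ≈ 55.868 - 542.22*I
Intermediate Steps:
p(y) = 2*y
C(I, M) = sqrt(-31 + M)
3910/C(37, -21) + 3799/W(p(-4), 68) = 3910/(sqrt(-31 - 21)) + 3799/68 = 3910/(sqrt(-52)) + 3799*(1/68) = 3910/((2*I*sqrt(13))) + 3799/68 = 3910*(-I*sqrt(13)/26) + 3799/68 = -1955*I*sqrt(13)/13 + 3799/68 = 3799/68 - 1955*I*sqrt(13)/13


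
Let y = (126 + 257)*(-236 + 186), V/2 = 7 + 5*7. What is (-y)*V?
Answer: 1608600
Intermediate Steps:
V = 84 (V = 2*(7 + 5*7) = 2*(7 + 35) = 2*42 = 84)
y = -19150 (y = 383*(-50) = -19150)
(-y)*V = -1*(-19150)*84 = 19150*84 = 1608600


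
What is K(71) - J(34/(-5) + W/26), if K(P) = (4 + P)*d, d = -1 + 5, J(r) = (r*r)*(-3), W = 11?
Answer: 7131723/16900 ≈ 422.00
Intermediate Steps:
J(r) = -3*r² (J(r) = r²*(-3) = -3*r²)
d = 4
K(P) = 16 + 4*P (K(P) = (4 + P)*4 = 16 + 4*P)
K(71) - J(34/(-5) + W/26) = (16 + 4*71) - (-3)*(34/(-5) + 11/26)² = (16 + 284) - (-3)*(34*(-⅕) + 11*(1/26))² = 300 - (-3)*(-34/5 + 11/26)² = 300 - (-3)*(-829/130)² = 300 - (-3)*687241/16900 = 300 - 1*(-2061723/16900) = 300 + 2061723/16900 = 7131723/16900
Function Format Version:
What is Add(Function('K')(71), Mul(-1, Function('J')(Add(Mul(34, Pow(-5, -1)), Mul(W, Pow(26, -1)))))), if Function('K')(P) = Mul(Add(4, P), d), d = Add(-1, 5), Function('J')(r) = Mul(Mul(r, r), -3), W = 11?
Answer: Rational(7131723, 16900) ≈ 422.00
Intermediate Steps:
Function('J')(r) = Mul(-3, Pow(r, 2)) (Function('J')(r) = Mul(Pow(r, 2), -3) = Mul(-3, Pow(r, 2)))
d = 4
Function('K')(P) = Add(16, Mul(4, P)) (Function('K')(P) = Mul(Add(4, P), 4) = Add(16, Mul(4, P)))
Add(Function('K')(71), Mul(-1, Function('J')(Add(Mul(34, Pow(-5, -1)), Mul(W, Pow(26, -1)))))) = Add(Add(16, Mul(4, 71)), Mul(-1, Mul(-3, Pow(Add(Mul(34, Pow(-5, -1)), Mul(11, Pow(26, -1))), 2)))) = Add(Add(16, 284), Mul(-1, Mul(-3, Pow(Add(Mul(34, Rational(-1, 5)), Mul(11, Rational(1, 26))), 2)))) = Add(300, Mul(-1, Mul(-3, Pow(Add(Rational(-34, 5), Rational(11, 26)), 2)))) = Add(300, Mul(-1, Mul(-3, Pow(Rational(-829, 130), 2)))) = Add(300, Mul(-1, Mul(-3, Rational(687241, 16900)))) = Add(300, Mul(-1, Rational(-2061723, 16900))) = Add(300, Rational(2061723, 16900)) = Rational(7131723, 16900)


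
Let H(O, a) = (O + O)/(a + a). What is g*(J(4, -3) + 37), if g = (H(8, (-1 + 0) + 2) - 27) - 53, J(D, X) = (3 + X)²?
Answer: -2664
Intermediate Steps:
H(O, a) = O/a (H(O, a) = (2*O)/((2*a)) = (2*O)*(1/(2*a)) = O/a)
g = -72 (g = (8/((-1 + 0) + 2) - 27) - 53 = (8/(-1 + 2) - 27) - 53 = (8/1 - 27) - 53 = (8*1 - 27) - 53 = (8 - 27) - 53 = -19 - 53 = -72)
g*(J(4, -3) + 37) = -72*((3 - 3)² + 37) = -72*(0² + 37) = -72*(0 + 37) = -72*37 = -2664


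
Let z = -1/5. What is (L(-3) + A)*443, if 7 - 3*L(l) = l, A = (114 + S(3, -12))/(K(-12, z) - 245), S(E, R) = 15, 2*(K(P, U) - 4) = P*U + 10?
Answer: 4343615/3522 ≈ 1233.3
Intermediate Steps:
z = -⅕ (z = -1*⅕ = -⅕ ≈ -0.20000)
K(P, U) = 9 + P*U/2 (K(P, U) = 4 + (P*U + 10)/2 = 4 + (10 + P*U)/2 = 4 + (5 + P*U/2) = 9 + P*U/2)
A = -645/1174 (A = (114 + 15)/((9 + (½)*(-12)*(-⅕)) - 245) = 129/((9 + 6/5) - 245) = 129/(51/5 - 245) = 129/(-1174/5) = 129*(-5/1174) = -645/1174 ≈ -0.54940)
L(l) = 7/3 - l/3
(L(-3) + A)*443 = ((7/3 - ⅓*(-3)) - 645/1174)*443 = ((7/3 + 1) - 645/1174)*443 = (10/3 - 645/1174)*443 = (9805/3522)*443 = 4343615/3522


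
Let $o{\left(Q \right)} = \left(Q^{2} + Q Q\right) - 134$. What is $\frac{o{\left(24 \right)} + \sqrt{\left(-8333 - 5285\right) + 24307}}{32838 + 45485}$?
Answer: $\frac{1018}{78323} + \frac{\sqrt{10689}}{78323} \approx 0.014317$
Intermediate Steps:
$o{\left(Q \right)} = -134 + 2 Q^{2}$ ($o{\left(Q \right)} = \left(Q^{2} + Q^{2}\right) - 134 = 2 Q^{2} - 134 = -134 + 2 Q^{2}$)
$\frac{o{\left(24 \right)} + \sqrt{\left(-8333 - 5285\right) + 24307}}{32838 + 45485} = \frac{\left(-134 + 2 \cdot 24^{2}\right) + \sqrt{\left(-8333 - 5285\right) + 24307}}{32838 + 45485} = \frac{\left(-134 + 2 \cdot 576\right) + \sqrt{-13618 + 24307}}{78323} = \left(\left(-134 + 1152\right) + \sqrt{10689}\right) \frac{1}{78323} = \left(1018 + \sqrt{10689}\right) \frac{1}{78323} = \frac{1018}{78323} + \frac{\sqrt{10689}}{78323}$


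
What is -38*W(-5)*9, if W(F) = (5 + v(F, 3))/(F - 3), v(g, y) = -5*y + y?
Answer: -1197/4 ≈ -299.25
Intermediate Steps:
v(g, y) = -4*y
W(F) = -7/(-3 + F) (W(F) = (5 - 4*3)/(F - 3) = (5 - 12)/(-3 + F) = -7/(-3 + F))
-38*W(-5)*9 = -(-266)/(-3 - 5)*9 = -(-266)/(-8)*9 = -(-266)*(-1)/8*9 = -38*7/8*9 = -133/4*9 = -1197/4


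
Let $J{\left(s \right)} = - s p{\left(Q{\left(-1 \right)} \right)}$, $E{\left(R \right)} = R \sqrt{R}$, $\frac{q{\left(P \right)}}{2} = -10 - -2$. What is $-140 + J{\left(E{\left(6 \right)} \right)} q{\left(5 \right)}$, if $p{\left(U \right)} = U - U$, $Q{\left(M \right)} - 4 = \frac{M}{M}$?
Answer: $-140$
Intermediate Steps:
$Q{\left(M \right)} = 5$ ($Q{\left(M \right)} = 4 + \frac{M}{M} = 4 + 1 = 5$)
$q{\left(P \right)} = -16$ ($q{\left(P \right)} = 2 \left(-10 - -2\right) = 2 \left(-10 + 2\right) = 2 \left(-8\right) = -16$)
$p{\left(U \right)} = 0$
$E{\left(R \right)} = R^{\frac{3}{2}}$
$J{\left(s \right)} = 0$ ($J{\left(s \right)} = - s 0 = 0$)
$-140 + J{\left(E{\left(6 \right)} \right)} q{\left(5 \right)} = -140 + 0 \left(-16\right) = -140 + 0 = -140$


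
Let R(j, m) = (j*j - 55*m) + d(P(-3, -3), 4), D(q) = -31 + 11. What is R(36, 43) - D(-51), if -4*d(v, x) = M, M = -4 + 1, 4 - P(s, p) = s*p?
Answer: -4193/4 ≈ -1048.3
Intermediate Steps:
P(s, p) = 4 - p*s (P(s, p) = 4 - s*p = 4 - p*s)
D(q) = -20
M = -3
d(v, x) = ¾ (d(v, x) = -¼*(-3) = ¾)
R(j, m) = ¾ + j² - 55*m (R(j, m) = (j*j - 55*m) + ¾ = (j² - 55*m) + ¾ = ¾ + j² - 55*m)
R(36, 43) - D(-51) = (¾ + 36² - 55*43) - 1*(-20) = (¾ + 1296 - 2365) + 20 = -4273/4 + 20 = -4193/4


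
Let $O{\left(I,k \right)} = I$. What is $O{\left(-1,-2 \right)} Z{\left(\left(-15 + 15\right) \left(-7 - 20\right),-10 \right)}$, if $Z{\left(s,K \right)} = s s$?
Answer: $0$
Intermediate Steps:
$Z{\left(s,K \right)} = s^{2}$
$O{\left(-1,-2 \right)} Z{\left(\left(-15 + 15\right) \left(-7 - 20\right),-10 \right)} = - \left(\left(-15 + 15\right) \left(-7 - 20\right)\right)^{2} = - \left(0 \left(-27\right)\right)^{2} = - 0^{2} = \left(-1\right) 0 = 0$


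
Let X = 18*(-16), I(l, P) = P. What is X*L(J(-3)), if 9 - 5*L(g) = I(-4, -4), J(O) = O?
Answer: -3744/5 ≈ -748.80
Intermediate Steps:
L(g) = 13/5 (L(g) = 9/5 - ⅕*(-4) = 9/5 + ⅘ = 13/5)
X = -288
X*L(J(-3)) = -288*13/5 = -3744/5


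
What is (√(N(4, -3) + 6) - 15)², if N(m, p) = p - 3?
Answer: 225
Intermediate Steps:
N(m, p) = -3 + p
(√(N(4, -3) + 6) - 15)² = (√((-3 - 3) + 6) - 15)² = (√(-6 + 6) - 15)² = (√0 - 15)² = (0 - 15)² = (-15)² = 225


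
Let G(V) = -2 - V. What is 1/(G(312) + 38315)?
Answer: 1/38001 ≈ 2.6315e-5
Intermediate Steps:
1/(G(312) + 38315) = 1/((-2 - 1*312) + 38315) = 1/((-2 - 312) + 38315) = 1/(-314 + 38315) = 1/38001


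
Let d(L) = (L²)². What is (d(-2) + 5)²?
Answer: 441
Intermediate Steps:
d(L) = L⁴
(d(-2) + 5)² = ((-2)⁴ + 5)² = (16 + 5)² = 21² = 441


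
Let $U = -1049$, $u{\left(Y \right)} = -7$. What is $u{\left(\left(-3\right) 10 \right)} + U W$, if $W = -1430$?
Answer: $1500063$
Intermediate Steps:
$u{\left(\left(-3\right) 10 \right)} + U W = -7 - -1500070 = -7 + 1500070 = 1500063$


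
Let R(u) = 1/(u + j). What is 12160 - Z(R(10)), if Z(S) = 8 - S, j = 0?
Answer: 121521/10 ≈ 12152.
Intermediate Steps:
R(u) = 1/u (R(u) = 1/(u + 0) = 1/u)
12160 - Z(R(10)) = 12160 - (8 - 1/10) = 12160 - 1*79/10 = 12160 - 79/10 = 121521/10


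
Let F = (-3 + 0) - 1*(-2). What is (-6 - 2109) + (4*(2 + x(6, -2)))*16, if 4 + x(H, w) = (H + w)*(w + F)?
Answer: -3011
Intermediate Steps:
F = -1 (F = -3 + 2 = -1)
x(H, w) = -4 + (-1 + w)*(H + w) (x(H, w) = -4 + (H + w)*(w - 1) = -4 + (H + w)*(-1 + w) = -4 + (-1 + w)*(H + w))
(-6 - 2109) + (4*(2 + x(6, -2)))*16 = (-6 - 2109) + (4*(2 + (-4 + (-2)² - 1*6 - 1*(-2) + 6*(-2))))*16 = -2115 + (4*(2 + (-4 + 4 - 6 + 2 - 12)))*16 = -2115 + (4*(2 - 16))*16 = -2115 + (4*(-14))*16 = -2115 - 56*16 = -2115 - 896 = -3011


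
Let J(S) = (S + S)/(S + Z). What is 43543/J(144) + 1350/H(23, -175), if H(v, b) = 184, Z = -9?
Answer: 15027735/736 ≈ 20418.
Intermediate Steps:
J(S) = 2*S/(-9 + S) (J(S) = (S + S)/(S - 9) = (2*S)/(-9 + S) = 2*S/(-9 + S))
43543/J(144) + 1350/H(23, -175) = 43543/((2*144/(-9 + 144))) + 1350/184 = 43543/((2*144/135)) + 1350*(1/184) = 43543/((2*144*(1/135))) + 675/92 = 43543/(32/15) + 675/92 = 43543*(15/32) + 675/92 = 653145/32 + 675/92 = 15027735/736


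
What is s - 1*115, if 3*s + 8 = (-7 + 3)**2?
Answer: -337/3 ≈ -112.33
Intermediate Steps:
s = 8/3 (s = -8/3 + (-7 + 3)**2/3 = -8/3 + (1/3)*(-4)**2 = -8/3 + (1/3)*16 = -8/3 + 16/3 = 8/3 ≈ 2.6667)
s - 1*115 = 8/3 - 1*115 = 8/3 - 115 = -337/3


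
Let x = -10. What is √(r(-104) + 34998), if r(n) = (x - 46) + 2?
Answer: 8*√546 ≈ 186.93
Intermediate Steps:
r(n) = -54 (r(n) = (-10 - 46) + 2 = -56 + 2 = -54)
√(r(-104) + 34998) = √(-54 + 34998) = √34944 = 8*√546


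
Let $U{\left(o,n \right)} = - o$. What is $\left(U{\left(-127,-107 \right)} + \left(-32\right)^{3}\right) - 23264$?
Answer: $-55905$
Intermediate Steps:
$\left(U{\left(-127,-107 \right)} + \left(-32\right)^{3}\right) - 23264 = \left(\left(-1\right) \left(-127\right) + \left(-32\right)^{3}\right) - 23264 = \left(127 - 32768\right) - 23264 = -32641 - 23264 = -55905$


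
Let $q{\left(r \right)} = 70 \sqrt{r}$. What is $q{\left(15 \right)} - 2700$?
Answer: $-2700 + 70 \sqrt{15} \approx -2428.9$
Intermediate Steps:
$q{\left(15 \right)} - 2700 = 70 \sqrt{15} - 2700 = -2700 + 70 \sqrt{15}$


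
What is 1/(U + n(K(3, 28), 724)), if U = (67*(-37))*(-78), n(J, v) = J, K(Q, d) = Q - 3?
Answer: 1/193362 ≈ 5.1716e-6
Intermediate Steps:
K(Q, d) = -3 + Q
U = 193362 (U = -2479*(-78) = 193362)
1/(U + n(K(3, 28), 724)) = 1/(193362 + (-3 + 3)) = 1/(193362 + 0) = 1/193362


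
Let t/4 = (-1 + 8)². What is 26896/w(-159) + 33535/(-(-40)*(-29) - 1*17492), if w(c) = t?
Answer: 123772833/913948 ≈ 135.43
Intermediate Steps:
t = 196 (t = 4*(-1 + 8)² = 4*7² = 4*49 = 196)
w(c) = 196
26896/w(-159) + 33535/(-(-40)*(-29) - 1*17492) = 26896/196 + 33535/(-(-40)*(-29) - 1*17492) = 26896*(1/196) + 33535/(-8*(-5)*(-29) - 17492) = 6724/49 + 33535/(40*(-29) - 17492) = 6724/49 + 33535/(-1160 - 17492) = 6724/49 + 33535/(-18652) = 6724/49 + 33535*(-1/18652) = 6724/49 - 33535/18652 = 123772833/913948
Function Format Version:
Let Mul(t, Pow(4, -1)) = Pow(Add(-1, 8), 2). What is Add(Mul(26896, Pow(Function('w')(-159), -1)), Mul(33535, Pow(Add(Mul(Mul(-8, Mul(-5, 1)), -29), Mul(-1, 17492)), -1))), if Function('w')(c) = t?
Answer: Rational(123772833, 913948) ≈ 135.43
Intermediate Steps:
t = 196 (t = Mul(4, Pow(Add(-1, 8), 2)) = Mul(4, Pow(7, 2)) = Mul(4, 49) = 196)
Function('w')(c) = 196
Add(Mul(26896, Pow(Function('w')(-159), -1)), Mul(33535, Pow(Add(Mul(Mul(-8, Mul(-5, 1)), -29), Mul(-1, 17492)), -1))) = Add(Mul(26896, Pow(196, -1)), Mul(33535, Pow(Add(Mul(Mul(-8, Mul(-5, 1)), -29), Mul(-1, 17492)), -1))) = Add(Mul(26896, Rational(1, 196)), Mul(33535, Pow(Add(Mul(Mul(-8, -5), -29), -17492), -1))) = Add(Rational(6724, 49), Mul(33535, Pow(Add(Mul(40, -29), -17492), -1))) = Add(Rational(6724, 49), Mul(33535, Pow(Add(-1160, -17492), -1))) = Add(Rational(6724, 49), Mul(33535, Pow(-18652, -1))) = Add(Rational(6724, 49), Mul(33535, Rational(-1, 18652))) = Add(Rational(6724, 49), Rational(-33535, 18652)) = Rational(123772833, 913948)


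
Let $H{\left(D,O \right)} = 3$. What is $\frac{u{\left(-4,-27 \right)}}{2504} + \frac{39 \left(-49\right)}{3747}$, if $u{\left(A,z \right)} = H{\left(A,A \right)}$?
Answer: $- \frac{1591301}{3127496} \approx -0.50881$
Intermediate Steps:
$u{\left(A,z \right)} = 3$
$\frac{u{\left(-4,-27 \right)}}{2504} + \frac{39 \left(-49\right)}{3747} = \frac{3}{2504} + \frac{39 \left(-49\right)}{3747} = 3 \cdot \frac{1}{2504} - \frac{637}{1249} = \frac{3}{2504} - \frac{637}{1249} = - \frac{1591301}{3127496}$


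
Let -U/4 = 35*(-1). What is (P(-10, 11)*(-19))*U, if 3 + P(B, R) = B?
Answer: 34580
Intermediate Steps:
P(B, R) = -3 + B
U = 140 (U = -140*(-1) = -4*(-35) = 140)
(P(-10, 11)*(-19))*U = ((-3 - 10)*(-19))*140 = -13*(-19)*140 = 247*140 = 34580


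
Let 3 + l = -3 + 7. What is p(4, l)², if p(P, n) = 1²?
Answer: 1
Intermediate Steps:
l = 1 (l = -3 + (-3 + 7) = -3 + 4 = 1)
p(P, n) = 1
p(4, l)² = 1² = 1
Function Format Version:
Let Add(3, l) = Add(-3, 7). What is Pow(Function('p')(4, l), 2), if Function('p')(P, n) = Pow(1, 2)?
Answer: 1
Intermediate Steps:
l = 1 (l = Add(-3, Add(-3, 7)) = Add(-3, 4) = 1)
Function('p')(P, n) = 1
Pow(Function('p')(4, l), 2) = Pow(1, 2) = 1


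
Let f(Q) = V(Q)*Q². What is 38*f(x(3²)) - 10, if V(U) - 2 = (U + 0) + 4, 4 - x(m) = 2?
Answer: 1206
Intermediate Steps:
x(m) = 2 (x(m) = 4 - 1*2 = 4 - 2 = 2)
V(U) = 6 + U (V(U) = 2 + ((U + 0) + 4) = 2 + (U + 4) = 2 + (4 + U) = 6 + U)
f(Q) = Q²*(6 + Q) (f(Q) = (6 + Q)*Q² = Q²*(6 + Q))
38*f(x(3²)) - 10 = 38*(2²*(6 + 2)) - 10 = 38*(4*8) - 10 = 38*32 - 10 = 1216 - 10 = 1206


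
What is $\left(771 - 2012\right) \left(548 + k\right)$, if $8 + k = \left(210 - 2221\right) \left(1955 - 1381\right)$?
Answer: $1431833534$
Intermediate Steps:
$k = -1154322$ ($k = -8 + \left(210 - 2221\right) \left(1955 - 1381\right) = -8 - 1154314 = -1154322$)
$\left(771 - 2012\right) \left(548 + k\right) = \left(771 - 2012\right) \left(548 - 1154322\right) = \left(-1241\right) \left(-1153774\right) = 1431833534$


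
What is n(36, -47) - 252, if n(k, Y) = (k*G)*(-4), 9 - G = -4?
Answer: -2124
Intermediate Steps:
G = 13 (G = 9 - 1*(-4) = 9 + 4 = 13)
n(k, Y) = -52*k (n(k, Y) = (k*13)*(-4) = (13*k)*(-4) = -52*k)
n(36, -47) - 252 = -52*36 - 252 = -1872 - 252 = -2124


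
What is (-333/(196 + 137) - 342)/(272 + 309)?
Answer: -49/83 ≈ -0.59036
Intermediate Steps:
(-333/(196 + 137) - 342)/(272 + 309) = (-333/333 - 342)/581 = (-333*1/333 - 342)*(1/581) = (-1 - 342)*(1/581) = -343*1/581 = -49/83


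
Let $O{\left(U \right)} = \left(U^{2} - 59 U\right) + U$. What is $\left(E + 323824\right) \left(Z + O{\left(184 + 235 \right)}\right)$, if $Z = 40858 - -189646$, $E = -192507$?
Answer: $50131971871$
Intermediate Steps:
$Z = 230504$ ($Z = 40858 + 189646 = 230504$)
$O{\left(U \right)} = U^{2} - 58 U$
$\left(E + 323824\right) \left(Z + O{\left(184 + 235 \right)}\right) = \left(-192507 + 323824\right) \left(230504 + \left(184 + 235\right) \left(-58 + \left(184 + 235\right)\right)\right) = 131317 \left(230504 + 419 \left(-58 + 419\right)\right) = 131317 \left(230504 + 419 \cdot 361\right) = 131317 \left(230504 + 151259\right) = 131317 \cdot 381763 = 50131971871$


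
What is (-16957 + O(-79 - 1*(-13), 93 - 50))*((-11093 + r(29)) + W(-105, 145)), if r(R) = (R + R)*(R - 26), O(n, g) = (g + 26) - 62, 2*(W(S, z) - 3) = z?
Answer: 183797325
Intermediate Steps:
W(S, z) = 3 + z/2
O(n, g) = -36 + g (O(n, g) = (26 + g) - 62 = -36 + g)
r(R) = 2*R*(-26 + R) (r(R) = (2*R)*(-26 + R) = 2*R*(-26 + R))
(-16957 + O(-79 - 1*(-13), 93 - 50))*((-11093 + r(29)) + W(-105, 145)) = (-16957 + (-36 + (93 - 50)))*((-11093 + 2*29*(-26 + 29)) + (3 + (½)*145)) = (-16957 + (-36 + 43))*((-11093 + 2*29*3) + (3 + 145/2)) = (-16957 + 7)*((-11093 + 174) + 151/2) = -16950*(-10919 + 151/2) = -16950*(-21687/2) = 183797325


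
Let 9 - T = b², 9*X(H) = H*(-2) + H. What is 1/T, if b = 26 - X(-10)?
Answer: -81/49447 ≈ -0.0016381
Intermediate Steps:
X(H) = -H/9 (X(H) = (H*(-2) + H)/9 = (-2*H + H)/9 = (-H)/9 = -H/9)
b = 224/9 (b = 26 - (-1)*(-10)/9 = 26 - 1*10/9 = 26 - 10/9 = 224/9 ≈ 24.889)
T = -49447/81 (T = 9 - (224/9)² = 9 - 1*50176/81 = 9 - 50176/81 = -49447/81 ≈ -610.46)
1/T = 1/(-49447/81) = -81/49447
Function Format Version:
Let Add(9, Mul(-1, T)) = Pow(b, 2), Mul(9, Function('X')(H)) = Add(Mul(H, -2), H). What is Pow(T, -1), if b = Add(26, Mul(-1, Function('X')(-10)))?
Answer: Rational(-81, 49447) ≈ -0.0016381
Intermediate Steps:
Function('X')(H) = Mul(Rational(-1, 9), H) (Function('X')(H) = Mul(Rational(1, 9), Add(Mul(H, -2), H)) = Mul(Rational(1, 9), Add(Mul(-2, H), H)) = Mul(Rational(1, 9), Mul(-1, H)) = Mul(Rational(-1, 9), H))
b = Rational(224, 9) (b = Add(26, Mul(-1, Mul(Rational(-1, 9), -10))) = Add(26, Mul(-1, Rational(10, 9))) = Add(26, Rational(-10, 9)) = Rational(224, 9) ≈ 24.889)
T = Rational(-49447, 81) (T = Add(9, Mul(-1, Pow(Rational(224, 9), 2))) = Add(9, Mul(-1, Rational(50176, 81))) = Add(9, Rational(-50176, 81)) = Rational(-49447, 81) ≈ -610.46)
Pow(T, -1) = Pow(Rational(-49447, 81), -1) = Rational(-81, 49447)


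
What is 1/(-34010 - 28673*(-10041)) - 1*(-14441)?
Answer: 9089165443324/629400003 ≈ 14441.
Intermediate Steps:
1/(-34010 - 28673*(-10041)) - 1*(-14441) = -1/10041/(-62683) + 14441 = -1/62683*(-1/10041) + 14441 = 1/629400003 + 14441 = 9089165443324/629400003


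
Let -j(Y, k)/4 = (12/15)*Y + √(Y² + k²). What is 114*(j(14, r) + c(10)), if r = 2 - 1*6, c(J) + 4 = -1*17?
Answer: -37506/5 - 912*√53 ≈ -14141.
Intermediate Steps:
c(J) = -21 (c(J) = -4 - 1*17 = -4 - 17 = -21)
r = -4 (r = 2 - 6 = -4)
j(Y, k) = -4*√(Y² + k²) - 16*Y/5 (j(Y, k) = -4*((12/15)*Y + √(Y² + k²)) = -4*((12*(1/15))*Y + √(Y² + k²)) = -4*(4*Y/5 + √(Y² + k²)) = -4*(√(Y² + k²) + 4*Y/5) = -4*√(Y² + k²) - 16*Y/5)
114*(j(14, r) + c(10)) = 114*((-4*√(14² + (-4)²) - 16/5*14) - 21) = 114*((-4*√(196 + 16) - 224/5) - 21) = 114*((-8*√53 - 224/5) - 21) = 114*((-224/5 - 8*√53) - 21) = 114*(-329/5 - 8*√53) = -37506/5 - 912*√53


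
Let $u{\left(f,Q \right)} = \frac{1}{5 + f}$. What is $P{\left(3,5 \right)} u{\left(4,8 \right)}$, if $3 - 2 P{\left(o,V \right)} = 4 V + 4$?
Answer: $- \frac{7}{6} \approx -1.1667$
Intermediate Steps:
$P{\left(o,V \right)} = - \frac{1}{2} - 2 V$ ($P{\left(o,V \right)} = \frac{3}{2} - \frac{4 V + 4}{2} = \frac{3}{2} - \frac{4 + 4 V}{2} = \frac{3}{2} - \left(2 + 2 V\right) = - \frac{1}{2} - 2 V$)
$P{\left(3,5 \right)} u{\left(4,8 \right)} = \frac{- \frac{1}{2} - 10}{5 + 4} = \frac{- \frac{1}{2} - 10}{9} = \left(- \frac{21}{2}\right) \frac{1}{9} = - \frac{7}{6}$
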